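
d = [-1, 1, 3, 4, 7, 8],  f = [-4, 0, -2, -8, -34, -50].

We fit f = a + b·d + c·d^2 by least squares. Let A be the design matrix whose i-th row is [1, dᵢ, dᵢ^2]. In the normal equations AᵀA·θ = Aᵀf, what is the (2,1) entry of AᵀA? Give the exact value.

Row 2 ↔ basis d, column 1 ↔ basis 1, so (AᵀA)_{2,1} = Σᵢ d = (-1)·(1) + (1)·(1) + (3)·(1) + (4)·(1) + (7)·(1) + (8)·(1) = 22.

22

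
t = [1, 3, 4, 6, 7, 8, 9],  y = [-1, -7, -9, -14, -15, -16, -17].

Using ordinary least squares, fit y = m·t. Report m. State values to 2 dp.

Entries of MᵀM: Σt·t = 256.
For Mᵀy: Σt·y = -528.
MᵀM·[m]ᵀ = Mᵀy becomes [[256]]·[m]ᵀ = [-528]ᵀ.
m = (-528)/256 = -2.0625.

m = -2.06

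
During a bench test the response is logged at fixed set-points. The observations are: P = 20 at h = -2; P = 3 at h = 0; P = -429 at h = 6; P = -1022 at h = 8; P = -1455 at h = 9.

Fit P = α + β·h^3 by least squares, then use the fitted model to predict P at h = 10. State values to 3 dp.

Sums needed: Σ1 = 5, Σh^3 = 1449, Σh^3·h^3 = 840305.
Moment sums: ΣP = -2883, Σh^3·P = -1676783.
Normal equations: [[5, 1449]; [1449, 840305]]·[α, β]ᵀ = [-2883, -1676783]ᵀ.
Determinant 5·840305 − 1449² = 2101924.
α = ((-2883)·840305 − 1449·(-1676783))/2101924 = 76731/22847; β = (5·(-1676783) − 1449·(-2883))/2101924 = -1051612/525481.
At h = 10: P̂ = (76731/22847)·(1) + (-1051612/525481)·(1000) = -15669361/7843.

P̂ = -1997.878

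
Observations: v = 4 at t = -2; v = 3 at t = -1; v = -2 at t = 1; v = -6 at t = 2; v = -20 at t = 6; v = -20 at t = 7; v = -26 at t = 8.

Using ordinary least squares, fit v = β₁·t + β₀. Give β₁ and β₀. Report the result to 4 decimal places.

XᵀX·[β₁, β₀]ᵀ = Xᵀv reads: 159·β₁ + 21·β₀ = -493;  21·β₁ + 7·β₀ = -67.
Determinant 159·7 − 21² = 672.
β₁ = ((-493)·7 − 21·(-67))/672 = -73/24; β₀ = (159·(-67) − 21·(-493))/672 = -25/56.

β₁ = -3.0417, β₀ = -0.4464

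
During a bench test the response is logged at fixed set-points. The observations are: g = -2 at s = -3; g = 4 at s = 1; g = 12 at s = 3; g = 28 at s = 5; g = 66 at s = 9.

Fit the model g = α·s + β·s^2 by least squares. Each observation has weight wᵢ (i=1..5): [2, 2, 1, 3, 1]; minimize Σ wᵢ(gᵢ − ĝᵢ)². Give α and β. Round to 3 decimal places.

α = 2.644, β = 0.538

Forming MᵀWM = [[185, 1079]; [1079, 8681]] and MᵀWg = [1070, 7526]ᵀ gives MᵀWM·[α, β]ᵀ = MᵀWg.
Determinant 185·8681 − 1079² = 441744.
α = (1070·8681 − 1079·7526)/441744 = 97343/36812; β = (185·7526 − 1079·1070)/441744 = 19815/36812.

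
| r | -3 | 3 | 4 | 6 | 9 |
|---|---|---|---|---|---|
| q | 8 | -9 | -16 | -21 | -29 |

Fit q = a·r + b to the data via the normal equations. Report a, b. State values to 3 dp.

a = -3.140, b = -1.470

Compute the Gram sums: Σr·r = 151, Σr = 19, Σ1 = 5.
Right-hand side: Σr·q = -502, Σq = -67.
Normal equations: [[151, 19]; [19, 5]]·[a, b]ᵀ = [-502, -67]ᵀ.
Eliminating b: 5·(row 1) − 19·(row 2) gives 394·a = 5·(-502) − 19·(-67) = -1237, so a = -1237/394.
Then b = ((-67) − 19·(-1237/394))/5 = -579/394.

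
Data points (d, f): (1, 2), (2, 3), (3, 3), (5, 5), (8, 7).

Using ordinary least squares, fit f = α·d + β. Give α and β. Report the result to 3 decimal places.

α = 0.714, β = 1.286

The normal equations are: 103·α + 19·β = 98;  19·α + 5·β = 20.
Eliminating β: 5·(row 1) − 19·(row 2) gives 154·α = 5·98 − 19·20 = 110, so α = 5/7.
Then β = (20 − 19·(5/7))/5 = 9/7.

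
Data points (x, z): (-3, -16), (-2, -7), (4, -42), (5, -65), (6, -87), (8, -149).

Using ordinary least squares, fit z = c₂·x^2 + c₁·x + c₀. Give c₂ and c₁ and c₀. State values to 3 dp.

c₂ = -2.060, c₁ = -1.820, c₀ = -2.678

AᵀA·[c₂, c₁, c₀]ᵀ = Aᵀz reads: 6370·c₂ + 882·c₁ + 154·c₀ = -15137;  882·c₂ + 154·c₁ + 18·c₀ = -2145;  154·c₂ + 18·c₁ + 6·c₀ = -366.
Inverting the 3×3 Gram matrix, [c₂, c₁, c₀]ᵀ = [-2523/1225, -6369/3500, -1339/500]ᵀ.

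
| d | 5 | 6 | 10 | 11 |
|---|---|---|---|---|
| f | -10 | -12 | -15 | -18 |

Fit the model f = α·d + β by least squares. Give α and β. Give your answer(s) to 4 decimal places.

From the data, Σd·d = 282, Σd = 32, Σ1 = 4.
For Aᵀf: Σd·f = -470, Σf = -55.
So AᵀA·[α, β]ᵀ = Aᵀf: [[282, 32]; [32, 4]]·[α, β]ᵀ = [-470, -55]ᵀ.
det = 282·4 − 32² = 104.
α = ((-470)·4 − 32·(-55))/104 = -15/13; β = (282·(-55) − 32·(-470))/104 = -235/52.

α = -1.1538, β = -4.5192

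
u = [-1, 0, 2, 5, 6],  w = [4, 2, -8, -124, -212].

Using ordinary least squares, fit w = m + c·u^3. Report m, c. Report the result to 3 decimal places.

Normal-equation sums: Σ1 = 5, Σu^3 = 348, Σu^3·u^3 = 62346.
And Σw = -338, Σu^3·w = -61360.
XᵀX·[m, c]ᵀ = Xᵀw becomes [[5, 348]; [348, 62346]]·[m, c]ᵀ = [-338, -61360]ᵀ.
det = 5·62346 − 348² = 190626.
m = ((-338)·62346 − 348·(-61360))/190626 = 46722/31771; c = (5·(-61360) − 348·(-338))/190626 = -94588/95313.

m = 1.471, c = -0.992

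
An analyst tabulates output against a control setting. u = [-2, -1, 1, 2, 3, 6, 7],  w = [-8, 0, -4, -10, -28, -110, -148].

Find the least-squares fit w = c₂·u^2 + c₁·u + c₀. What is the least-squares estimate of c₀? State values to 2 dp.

c₀ = 1.65

Compute the Gram sums: Σu^2·u^2 = 3812, Σu^2·u = 586, Σu^2 = 104, Σu·u = 104, Σu = 16, Σ1 = 7.
Moment sums: Σu^2·w = -11540, Σu·w = -1788, Σw = -308.
So MᵀM·[c₂, c₁, c₀]ᵀ = Mᵀw: [[3812, 586, 104]; [586, 104, 16]; [104, 16, 7]]·[c₂, c₁, c₀]ᵀ = [-11540, -1788, -308]ᵀ.
Row-reducing yields c₂ = -161054/55209, c₁ = -55670/55209, c₀ = 30284/18403.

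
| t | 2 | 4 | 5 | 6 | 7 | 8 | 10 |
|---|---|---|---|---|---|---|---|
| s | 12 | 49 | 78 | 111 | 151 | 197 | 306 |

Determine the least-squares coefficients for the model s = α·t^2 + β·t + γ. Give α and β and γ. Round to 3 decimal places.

α = 2.983, β = 0.990, γ = -2.082

From the data, Σt^2·t^2 = 18690, Σt^2·t = 2268, Σt^2 = 294, Σt·t = 294, Σt = 42, Σ1 = 7.
For Xᵀs: Σt^2·s = 57385, Σt·s = 6969, Σs = 904.
Row-reducing yields α = 877/294, β = 97/98, γ = -102/49.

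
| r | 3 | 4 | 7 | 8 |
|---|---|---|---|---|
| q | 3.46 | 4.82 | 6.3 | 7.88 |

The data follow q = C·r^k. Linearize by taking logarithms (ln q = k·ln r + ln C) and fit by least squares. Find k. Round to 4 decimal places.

With ln qᵢ as the transformed response and ln rᵢ as the regressor:
XᵀX = [[11.2394, 6.5103]; [6.5103, 4]], rhs = [11.4182, 6.7189]ᵀ  (here Σln r = 6.5103, Σ(ln r)² = 11.2394, Σln q = 6.7189, Σln r·ln q = 11.4182).
Δ = 11.2394·4 − (6.5103)² = 2.5742; k = (11.4182·4 − 6.5103·6.7189)/2.5742 = 0.75010, ln C = (11.2394·6.7189 − 6.5103·11.4182)/2.5742 = 0.45890.

k = 0.7501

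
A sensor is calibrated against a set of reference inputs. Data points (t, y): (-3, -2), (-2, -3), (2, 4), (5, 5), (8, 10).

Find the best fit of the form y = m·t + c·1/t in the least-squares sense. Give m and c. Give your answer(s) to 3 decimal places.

The normal system AᵀA·[m, c]ᵀ = Aᵀy is [[106, 5]; [5, 9601/14400]]·[m, c]ᵀ = [125, 77/12]ᵀ.
Determinant 106·(9601/14400) − 5² = 328853/7200.
m = (125·(9601/14400) − 5·(77/12))/(328853/7200) = 738125/657706; c = (106·(77/12) − 5·125)/(328853/7200) = 397200/328853.

m = 1.122, c = 1.208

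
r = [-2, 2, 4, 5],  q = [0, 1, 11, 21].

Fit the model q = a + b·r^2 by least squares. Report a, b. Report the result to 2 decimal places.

a = -3.53, b = 0.96

The normal system AᵀA·[a, b]ᵀ = Aᵀq is [[4, 49]; [49, 913]]·[a, b]ᵀ = [33, 705]ᵀ.
Eliminating b: 913·(row 1) − 49·(row 2) gives 1251·a = 913·33 − 49·705 = -4416, so a = -1472/417.
Then b = (705 − 49·(-1472/417))/913 = 401/417.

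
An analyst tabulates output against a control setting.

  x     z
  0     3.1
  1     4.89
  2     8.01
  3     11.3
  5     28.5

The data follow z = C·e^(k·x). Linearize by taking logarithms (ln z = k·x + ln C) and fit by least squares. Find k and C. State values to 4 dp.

k = 0.4398, C = 3.1492

Let Y = ln z. Fitting Y = k·x + ln C by least squares:
Σx = 11.0000, Σ(x)² = 39.0000, Σln z = 10.5740, Σx·ln z = 29.7725.
Equations: 39.0000·k + 11.0000·ln C = 29.7725;  11.0000·k + 5·ln C = 10.5740.
Δ = 39.0000·5 − (11.0000)² = 74.0000; k = (29.7725·5 − 11.0000·10.5740)/74.0000 = 0.43985, ln C = (39.0000·10.5740 − 11.0000·29.7725)/74.0000 = 1.14714, so C = exp(1.14714) = 3.14916.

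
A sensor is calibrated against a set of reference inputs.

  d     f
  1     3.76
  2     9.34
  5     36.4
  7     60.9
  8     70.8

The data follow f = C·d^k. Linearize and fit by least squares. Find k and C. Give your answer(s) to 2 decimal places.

k = 1.43, C = 3.64

With ln fᵢ as the transformed response and ln dᵢ as the regressor:
Over the data: Σln d = 6.3279, Σ(ln d)² = 11.1814, Σln f = 15.5224, Σln d·ln f = 24.1883.
Normal system: [[11.1814, 6.3279]; [6.3279, 5]]·[k, ln C]ᵀ = [24.1883, 15.5224]ᵀ.
Δ = 11.1814·5 − (6.3279)² = 15.8642; k = (24.1883·5 − 6.3279·15.5224)/15.8642 = 1.43195, ln C = (11.1814·15.5224 − 6.3279·24.1883)/15.8642 = 1.29222, so C = exp(1.29222) = 3.64087.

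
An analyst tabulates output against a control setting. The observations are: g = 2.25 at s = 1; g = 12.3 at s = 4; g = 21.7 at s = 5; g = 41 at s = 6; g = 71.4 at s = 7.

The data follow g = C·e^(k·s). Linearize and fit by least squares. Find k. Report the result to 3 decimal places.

Taking logs, ln g = k·s + ln C, so regress ln g on s.
AᵀA = [[127.0000, 23.0000]; [23.0000, 5]], rhs = [78.3954, 14.3797]ᵀ  (here Σs = 23.0000, Σ(s)² = 127.0000, Σln g = 14.3797, Σs·ln g = 78.3954).
Δ = 127.0000·5 − (23.0000)² = 106.0000; k = (78.3954·5 − 23.0000·14.3797)/106.0000 = 0.57777, ln C = (127.0000·14.3797 − 23.0000·78.3954)/106.0000 = 0.21820.

k = 0.578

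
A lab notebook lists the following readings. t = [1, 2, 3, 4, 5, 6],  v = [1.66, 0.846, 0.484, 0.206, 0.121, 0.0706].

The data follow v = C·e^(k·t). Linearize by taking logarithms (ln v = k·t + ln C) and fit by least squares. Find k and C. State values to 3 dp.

With ln vᵢ as the transformed response and tᵢ as the regressor:
Σt = 21.0000, Σ(t)² = 91.0000, Σln v = -6.7287, Σt·ln v = -34.7884.
Equations: 91.0000·k + 21.0000·ln C = -34.7884;  21.0000·k + 6·ln C = -6.7287.
Solving (det = 105.0000): k = -0.64217, ln C = 1.12617, so C = exp(1.12617) = 3.08382.

k = -0.642, C = 3.084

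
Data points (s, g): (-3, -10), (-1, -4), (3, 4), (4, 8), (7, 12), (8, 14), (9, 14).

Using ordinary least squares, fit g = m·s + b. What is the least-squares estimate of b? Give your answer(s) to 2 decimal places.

b = -2.40

Compute the Gram sums: Σs·s = 229, Σs = 27, Σ1 = 7.
Right-hand side: Σs·g = 400, Σg = 38.
Determinant 229·7 − 27² = 874.
m = (400·7 − 27·38)/874 = 887/437; b = (229·38 − 27·400)/874 = -1049/437.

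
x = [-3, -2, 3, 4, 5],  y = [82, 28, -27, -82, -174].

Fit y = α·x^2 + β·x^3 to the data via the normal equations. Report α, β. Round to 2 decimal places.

α = 3.03, β = -2.01

Sums needed: Σx^2·x^2 = 1059, Σx^2·x^3 = 4117, Σx^3·x^3 = 21243.
Moment sums: Σx^2·y = -5055, Σx^3·y = -30165.
Δ = 1059·21243 − 4117² = 5546648.
α = ((-5055)·21243 − 4117·(-30165))/5546648 = 4201485/1386662; β = (1059·(-30165) − 4117·(-5055))/5546648 = -2783325/1386662.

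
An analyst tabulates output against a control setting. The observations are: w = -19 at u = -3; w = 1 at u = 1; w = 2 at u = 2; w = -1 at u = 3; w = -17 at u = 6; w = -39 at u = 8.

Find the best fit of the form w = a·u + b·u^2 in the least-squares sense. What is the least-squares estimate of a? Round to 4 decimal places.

a = 3.0896

The normal equations are: 123·a + 737·b = -355;  737·a + 5571·b = -3279.
Eliminating b: 5571·(row 1) − 737·(row 2) gives 142064·a = 5571·(-355) − 737·(-3279) = 438918, so a = 219459/71032.
Then b = ((-3279) − 737·(219459/71032))/5571 = -70841/71032.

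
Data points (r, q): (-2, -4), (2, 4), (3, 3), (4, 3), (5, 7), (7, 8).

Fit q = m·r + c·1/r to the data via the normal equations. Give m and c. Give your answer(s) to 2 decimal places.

Forming AᵀA = [[107, 6]; [6, 129481/176400]] and Aᵀq = [128, 1161/140]ᵀ gives AᵀA·[m, c]ᵀ = Aᵀq.
Δ = 107·(129481/176400) − 6² = 7504067/176400.
m = (128·(129481/176400) − 6·(1161/140))/(7504067/176400) = 7796408/7504067; c = (107·(1161/140) − 6·128)/(7504067/176400) = 21050820/7504067.

m = 1.04, c = 2.81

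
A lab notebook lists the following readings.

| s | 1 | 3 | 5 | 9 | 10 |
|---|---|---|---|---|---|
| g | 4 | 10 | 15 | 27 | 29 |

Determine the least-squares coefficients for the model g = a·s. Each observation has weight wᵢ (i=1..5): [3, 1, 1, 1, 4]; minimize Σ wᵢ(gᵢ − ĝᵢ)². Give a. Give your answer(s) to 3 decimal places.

Forming XᵀWX = [[518]] and XᵀWg = [1520]ᵀ gives XᵀWX·[a]ᵀ = XᵀWg.
Hence a = 1520 / 518 ≈ 2.93436.

a = 2.934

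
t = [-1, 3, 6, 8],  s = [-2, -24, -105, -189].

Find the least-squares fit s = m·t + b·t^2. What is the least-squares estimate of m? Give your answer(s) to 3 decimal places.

m = 0.785

The normal system AᵀA·[m, b]ᵀ = Aᵀs is [[110, 754]; [754, 5474]]·[m, b]ᵀ = [-2212, -16094]ᵀ.
Determinant 110·5474 − 754² = 33624.
m = ((-2212)·5474 − 754·(-16094))/33624 = 733/934; b = (110·(-16094) − 754·(-2212))/33624 = -2847/934.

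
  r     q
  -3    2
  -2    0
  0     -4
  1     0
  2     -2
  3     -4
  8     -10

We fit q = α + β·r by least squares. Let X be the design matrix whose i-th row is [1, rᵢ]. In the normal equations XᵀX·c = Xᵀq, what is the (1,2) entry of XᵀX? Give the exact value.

9

Row 1 ↔ basis 1, column 2 ↔ basis r, so (XᵀX)_{1,2} = Σᵢ r = (1)·(-3) + (1)·(-2) + (1)·(0) + (1)·(1) + (1)·(2) + (1)·(3) + (1)·(8) = 9.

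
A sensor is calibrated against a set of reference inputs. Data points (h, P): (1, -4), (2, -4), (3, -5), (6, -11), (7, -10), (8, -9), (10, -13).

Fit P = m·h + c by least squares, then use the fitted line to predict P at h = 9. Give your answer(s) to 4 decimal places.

The normal equations are: 263·m + 37·c = -365;  37·m + 7·c = -56.
(Σh·h = 263, Σh = 37, Σ1 = 7, Σh·P = -365, ΣP = -56.)
Eliminating c: 7·(row 1) − 37·(row 2) gives 472·m = 7·(-365) − 37·(-56) = -483, so m = -483/472.
Then c = ((-56) − 37·(-483/472))/7 = -1223/472.
At h = 9: P̂ = (-483/472)·(9) + (-1223/472)·(1) = -2785/236.

P̂ = -11.8008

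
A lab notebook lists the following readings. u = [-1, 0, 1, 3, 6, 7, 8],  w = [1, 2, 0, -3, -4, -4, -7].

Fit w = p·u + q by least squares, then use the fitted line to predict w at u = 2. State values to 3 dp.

ŵ = -0.919

Entries of AᵀA: Σu·u = 160, Σu = 24, Σ1 = 7.
Right-hand side: Σu·w = -118, Σw = -15.
Δ = 160·7 − 24² = 544.
p = ((-118)·7 − 24·(-15))/544 = -233/272; q = (160·(-15) − 24·(-118))/544 = 27/34.
At u = 2: ŵ = (-233/272)·(2) + (27/34)·(1) = -125/136.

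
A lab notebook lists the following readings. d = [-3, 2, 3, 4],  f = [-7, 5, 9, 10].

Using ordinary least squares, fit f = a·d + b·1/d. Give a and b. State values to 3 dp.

From the data, Σd·d = 38, Σd·1/d = 4, Σ1/d·1/d = 77/144.
For Mᵀf: Σd·f = 98, Σ1/d·f = 31/3.
MᵀM·[a, b]ᵀ = Mᵀf becomes [[38, 4]; [4, 77/144]]·[a, b]ᵀ = [98, 31/3]ᵀ.
Determinant 38·(77/144) − 4² = 311/72.
a = (98·(77/144) − 4·(31/3))/(311/72) = 797/311; b = (38·(31/3) − 4·98)/(311/72) = 48/311.

a = 2.563, b = 0.154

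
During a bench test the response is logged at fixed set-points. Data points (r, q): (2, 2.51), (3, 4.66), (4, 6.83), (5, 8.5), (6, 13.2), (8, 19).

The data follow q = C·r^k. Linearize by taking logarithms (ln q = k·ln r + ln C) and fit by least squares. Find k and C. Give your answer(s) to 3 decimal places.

Let Y = ln q. Fitting Y = k·ln r + ln C by least squares:
Σln r = 8.6587, Σ(ln r)² = 13.7340, Σln q = 12.0453, Σln r·ln q = 19.1824.
Normal system: [[13.7340, 8.6587]; [8.6587, 6]]·[k, ln C]ᵀ = [19.1824, 12.0453]ᵀ.
Δ = 13.7340·6 − (8.6587)² = 7.4309; k = (19.1824·6 − 8.6587·12.0453)/7.4309 = 1.45305, ln C = (13.7340·12.0453 − 8.6587·19.1824)/7.4309 = -0.08936, so C = exp(-0.08936) = 0.91451.

k = 1.453, C = 0.915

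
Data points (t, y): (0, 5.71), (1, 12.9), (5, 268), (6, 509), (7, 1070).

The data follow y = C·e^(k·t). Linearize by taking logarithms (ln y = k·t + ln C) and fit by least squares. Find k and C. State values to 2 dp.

Taking logs, ln y = k·t + ln C, so regress ln y on t.
Σt = 19.0000, Σ(t)² = 111.0000, Σln y = 23.0983, Σt·ln y = 116.7347.
Normal system: [[111.0000, 19.0000]; [19.0000, 5]]·[k, ln C]ᵀ = [116.7347, 23.0983]ᵀ.
Δ = 111.0000·5 − (19.0000)² = 194.0000; k = (116.7347·5 − 19.0000·23.0983)/194.0000 = 0.74642, ln C = (111.0000·23.0983 − 19.0000·116.7347)/194.0000 = 1.78325, so C = exp(1.78325) = 5.94916.

k = 0.75, C = 5.95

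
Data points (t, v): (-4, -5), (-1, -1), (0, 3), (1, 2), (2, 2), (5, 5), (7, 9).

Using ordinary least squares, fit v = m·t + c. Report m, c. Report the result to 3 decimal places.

Sums needed: Σt·t = 96, Σt = 10, Σ1 = 7.
And Σt·v = 115, Σv = 15.
Normal equations: [[96, 10]; [10, 7]]·[m, c]ᵀ = [115, 15]ᵀ.
Eliminating c: 7·(row 1) − 10·(row 2) gives 572·m = 7·115 − 10·15 = 655, so m = 655/572.
Then c = (15 − 10·(655/572))/7 = 145/286.

m = 1.145, c = 0.507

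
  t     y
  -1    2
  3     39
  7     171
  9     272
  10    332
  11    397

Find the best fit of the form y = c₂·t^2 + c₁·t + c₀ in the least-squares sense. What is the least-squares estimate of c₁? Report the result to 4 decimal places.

c₁ = 3.3810

With design matrix X, XᵀX = [[33685, 3429, 361]; [3429, 361, 39]; [361, 39, 6]] and Xᵀy = [112001, 11447, 1213]ᵀ.
Row-reducing yields c₂ = 202871/68648, c₁ = 232099/68648, c₀ = 81811/34324.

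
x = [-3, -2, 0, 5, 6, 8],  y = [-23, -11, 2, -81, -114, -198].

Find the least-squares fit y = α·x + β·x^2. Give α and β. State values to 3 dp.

Setting ∂/∂α … = 0 gives: 138·α + 818·β = -2582;  818·α + 6114·β = -19052.
Determinant 138·6114 − 818² = 174608.
α = ((-2582)·6114 − 818·(-19052))/174608 = -50453/43652; β = (138·(-19052) − 818·(-2582))/174608 = -129275/43652.

α = -1.156, β = -2.961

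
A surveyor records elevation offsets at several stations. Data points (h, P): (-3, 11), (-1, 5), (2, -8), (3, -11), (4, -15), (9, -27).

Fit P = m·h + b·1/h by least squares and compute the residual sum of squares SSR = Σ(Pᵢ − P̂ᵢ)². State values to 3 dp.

Sums needed: Σh·h = 120, Σh·1/h = 6, Σ1/h·1/h = 2005/1296.
Moment sums: Σh·P = -390, Σ1/h·P = -277/12.
Normal equations: [[120, 6]; [6, 2005/1296]]·[m, b]ᵀ = [-390, -277/12]ᵀ.
Determinant 120·(2005/1296) − 6² = 8081/54.
m = ((-390)·(2005/1296) − 6·(-277/12))/(8081/54) = -100409/32324; b = (120·(-277/12) − 6·(-390))/(8081/54) = -23220/8081.
Residuals: 23377/32324, -31669/32324, -5667/16162, -23377/32324, -15001/8081, 41253/32324; SSR = 116425/16162.

SSR = 7.204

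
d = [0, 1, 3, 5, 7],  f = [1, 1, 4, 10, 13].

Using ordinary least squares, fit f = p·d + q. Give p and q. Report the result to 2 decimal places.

Entries of AᵀA: Σd·d = 84, Σd = 16, Σ1 = 5.
And Σd·f = 154, Σf = 29.
AᵀA·[p, q]ᵀ = Aᵀf becomes [[84, 16]; [16, 5]]·[p, q]ᵀ = [154, 29]ᵀ.
det = 84·5 − 16² = 164.
p = (154·5 − 16·29)/164 = 153/82; q = (84·29 − 16·154)/164 = -7/41.

p = 1.87, q = -0.17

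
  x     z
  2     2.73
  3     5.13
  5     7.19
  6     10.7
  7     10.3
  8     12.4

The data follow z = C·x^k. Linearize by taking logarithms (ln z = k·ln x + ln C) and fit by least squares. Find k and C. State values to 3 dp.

k = 1.051, C = 1.429

Taking logs, ln z = k·ln x + ln C, so regress ln z on ln x.
Over the data: Σln x = 9.2183, Σ(ln x)² = 15.5987, Σln z = 11.8322, Σln x·ln z = 19.6879.
Normal system: [[15.5987, 9.2183]; [9.2183, 6]]·[k, ln C]ᵀ = [19.6879, 11.8322]ᵀ.
Slope k = (n·Σln x·ln z − Σln x·Σln z)/(n·Σ(ln x)² − (Σln x)²) = (6·19.6879 − 9.2183·11.8322)/8.6152 = 1.05098; ln C = (Σln z − k·Σln x)/n = 0.35732, so C = exp(0.35732) = 1.42950.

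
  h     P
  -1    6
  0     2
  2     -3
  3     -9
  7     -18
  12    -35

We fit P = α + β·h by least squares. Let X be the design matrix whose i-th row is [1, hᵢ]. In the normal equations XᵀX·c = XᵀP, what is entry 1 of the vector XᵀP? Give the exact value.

-57

Entry 1 ↔ basis 1, so (XᵀP)_{1} = Σᵢ Pᵢ = (1)·(6) + (1)·(2) + (1)·(-3) + (1)·(-9) + (1)·(-18) + (1)·(-35) = -57.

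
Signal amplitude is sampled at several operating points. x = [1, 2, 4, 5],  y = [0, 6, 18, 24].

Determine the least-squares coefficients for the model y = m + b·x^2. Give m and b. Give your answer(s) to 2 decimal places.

m = 0.78, b = 0.98

From the data, Σ1 = 4, Σx^2 = 46, Σx^2·x^2 = 898.
For Aᵀy: Σy = 48, Σx^2·y = 912.
Δ = 4·898 − 46² = 1476.
m = (48·898 − 46·912)/1476 = 32/41; b = (4·912 − 46·48)/1476 = 40/41.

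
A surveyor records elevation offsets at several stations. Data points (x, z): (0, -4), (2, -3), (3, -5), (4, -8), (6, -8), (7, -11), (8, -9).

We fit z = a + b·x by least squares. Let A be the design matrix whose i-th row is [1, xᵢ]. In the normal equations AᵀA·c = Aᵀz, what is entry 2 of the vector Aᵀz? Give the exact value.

-250

Entry 2 ↔ basis x, so (Aᵀz)_{2} = Σᵢ (x)·zᵢ = (0)·(-4) + (2)·(-3) + (3)·(-5) + (4)·(-8) + (6)·(-8) + (7)·(-11) + (8)·(-9) = -250.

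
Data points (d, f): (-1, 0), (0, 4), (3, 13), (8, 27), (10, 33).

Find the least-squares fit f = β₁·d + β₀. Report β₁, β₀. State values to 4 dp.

Normal-equation sums: Σd·d = 174, Σd = 20, Σ1 = 5.
And Σd·f = 585, Σf = 77.
MᵀM·[β₁, β₀]ᵀ = Mᵀf becomes [[174, 20]; [20, 5]]·[β₁, β₀]ᵀ = [585, 77]ᵀ.
det = 174·5 − 20² = 470.
β₁ = (585·5 − 20·77)/470 = 277/94; β₀ = (174·77 − 20·585)/470 = 849/235.

β₁ = 2.9468, β₀ = 3.6128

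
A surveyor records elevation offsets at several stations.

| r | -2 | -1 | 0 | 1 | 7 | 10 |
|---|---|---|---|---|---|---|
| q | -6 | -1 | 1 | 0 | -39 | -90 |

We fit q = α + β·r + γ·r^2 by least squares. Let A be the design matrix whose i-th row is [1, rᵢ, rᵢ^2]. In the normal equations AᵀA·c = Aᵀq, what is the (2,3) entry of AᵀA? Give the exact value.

1335

Row 2 ↔ basis r, column 3 ↔ basis r^2, so (AᵀA)_{2,3} = Σᵢ (r)·(r^2) = (-2)·(4) + (-1)·(1) + (0)·(0) + (1)·(1) + (7)·(49) + (10)·(100) = 1335.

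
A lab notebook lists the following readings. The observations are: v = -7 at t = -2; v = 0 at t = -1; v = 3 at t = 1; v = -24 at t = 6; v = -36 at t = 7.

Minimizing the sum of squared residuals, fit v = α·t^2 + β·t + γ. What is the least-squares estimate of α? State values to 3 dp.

From the data, Σt^2·t^2 = 3715, Σt^2·t = 551, Σt^2 = 91, Σt·t = 91, Σt = 11, Σ1 = 5.
And Σt^2·v = -2653, Σt·v = -379, Σv = -64.
So XᵀX·[α, β, γ]ᵀ = Xᵀv: [[3715, 551, 91]; [551, 91, 11]; [91, 11, 5]]·[α, β, γ]ᵀ = [-2653, -379, -64]ᵀ.
Inverting the 3×3 Gram matrix, [α, β, γ]ᵀ = [-9907/9042, 9892/4521, 7015/3014]ᵀ.

α = -1.096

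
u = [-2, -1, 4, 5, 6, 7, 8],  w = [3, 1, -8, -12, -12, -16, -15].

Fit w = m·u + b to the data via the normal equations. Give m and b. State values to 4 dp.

m = -1.9308, b = -0.9811

With design matrix A, AᵀA = [[195, 27]; [27, 7]] and Aᵀw = [-403, -59]ᵀ.
det = 195·7 − 27² = 636.
m = ((-403)·7 − 27·(-59))/636 = -307/159; b = (195·(-59) − 27·(-403))/636 = -52/53.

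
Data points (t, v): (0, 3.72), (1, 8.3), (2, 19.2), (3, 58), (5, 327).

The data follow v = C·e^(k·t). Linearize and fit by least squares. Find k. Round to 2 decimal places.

Let Y = ln v. Fitting Y = k·t + ln C by least squares:
XᵀX = [[39.0000, 11.0000]; [11.0000, 5]], rhs = [49.1572, 16.2353]ᵀ  (here Σt = 11.0000, Σ(t)² = 39.0000, Σln v = 16.2353, Σt·ln v = 49.1572).
Slope k = (n·Σt·ln v − Σt·Σln v)/(n·Σ(t)² − (Σt)²) = (5·49.1572 − 11.0000·16.2353)/74.0000 = 0.90808; ln C = (Σln v − k·Σt)/n = 1.24929.

k = 0.91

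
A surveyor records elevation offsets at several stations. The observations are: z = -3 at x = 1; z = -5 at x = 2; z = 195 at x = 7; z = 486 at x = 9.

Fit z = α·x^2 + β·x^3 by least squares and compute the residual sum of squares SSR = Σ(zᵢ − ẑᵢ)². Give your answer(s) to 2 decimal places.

SSR = 1.27

Compute the Gram sums: Σx^2·x^2 = 8979, Σx^2·x^3 = 75889, Σx^3·x^3 = 649155.
Moment sums: Σx^2·z = 48898, Σx^3·z = 421136.
Normal equations: [[8979, 75889]; [75889, 649155]]·[α, β]ᵀ = [48898, 421136]ᵀ.
Δ = 8979·649155 − 75889² = 69622424.
α = (48898·649155 − 75889·421136)/69622424 = -108604357/34811212; β = (8979·421136 − 75889·48898)/69622424 = 35279911/34811212.
Residuals: -15554595/17405606, -5469480/8702803, 2197590/8702803, -1926585/17405606; SSR = 22098375/17405606.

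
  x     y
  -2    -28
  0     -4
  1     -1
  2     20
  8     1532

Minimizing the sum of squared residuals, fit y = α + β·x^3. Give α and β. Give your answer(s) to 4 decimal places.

α = -4.0000, β = 3.0000

Entries of MᵀM: Σ1 = 5, Σx^3 = 513, Σx^3·x^3 = 262273.
Right-hand side: Σy = 1519, Σx^3·y = 784767.
det = 5·262273 − 513² = 1048196.
α = (1519·262273 − 513·784767)/1048196 = -4; β = (5·784767 − 513·1519)/1048196 = 3.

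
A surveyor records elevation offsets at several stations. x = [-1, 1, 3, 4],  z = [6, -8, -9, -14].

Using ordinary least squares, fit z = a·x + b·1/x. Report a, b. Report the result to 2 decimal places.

Forming MᵀM = [[27, 4]; [4, 313/144]] and Mᵀz = [-97, -41/2]ᵀ gives MᵀM·[a, b]ᵀ = Mᵀz.
det = 27·(313/144) − 4² = 683/16.
a = ((-97)·(313/144) − 4·(-41/2))/(683/16) = -18553/6147; b = (27·(-41/2) − 4·(-97))/(683/16) = -2648/683.

a = -3.02, b = -3.88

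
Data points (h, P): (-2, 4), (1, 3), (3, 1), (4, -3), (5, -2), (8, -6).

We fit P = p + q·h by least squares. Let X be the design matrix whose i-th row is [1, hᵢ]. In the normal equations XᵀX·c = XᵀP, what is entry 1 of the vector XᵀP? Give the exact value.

-3

Entry 1 ↔ basis 1, so (XᵀP)_{1} = Σᵢ Pᵢ = (1)·(4) + (1)·(3) + (1)·(1) + (1)·(-3) + (1)·(-2) + (1)·(-6) = -3.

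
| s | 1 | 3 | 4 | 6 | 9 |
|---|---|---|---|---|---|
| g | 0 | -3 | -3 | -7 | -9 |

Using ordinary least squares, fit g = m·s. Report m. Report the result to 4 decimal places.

m = -1.0070

Normal-equation sums: Σs·s = 143.
Moment sums: Σs·g = -144.
Normal equations: [[143]]·[m]ᵀ = [-144]ᵀ.
Hence m = -144 / 143 ≈ -1.00699.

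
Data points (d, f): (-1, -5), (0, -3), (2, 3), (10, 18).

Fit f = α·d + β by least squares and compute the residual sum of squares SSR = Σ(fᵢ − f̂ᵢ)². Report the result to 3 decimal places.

SSR = 2.308

The normal equations are: 105·α + 11·β = 191;  11·α + 4·β = 13.
(Σd·d = 105, Σd = 11, Σ1 = 4, Σd·f = 191, Σf = 13.)
det = 105·4 − 11² = 299.
α = (191·4 − 11·13)/299 = 27/13; β = (105·13 − 11·191)/299 = -32/13.
Residuals: -6/13, -7/13, 17/13, -4/13; SSR = 30/13.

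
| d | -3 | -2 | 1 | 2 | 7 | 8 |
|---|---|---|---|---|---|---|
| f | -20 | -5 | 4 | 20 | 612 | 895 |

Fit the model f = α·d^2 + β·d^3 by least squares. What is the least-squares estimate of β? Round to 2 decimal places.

Normal-equation sums: Σd^2·d^2 = 6611, Σd^2·d^3 = 49333, Σd^3·d^3 = 380651.
Moment sums: Σd^2·f = 87152, Σd^3·f = 668900.
XᵀX·[α, β]ᵀ = Xᵀf becomes [[6611, 49333]; [49333, 380651]]·[α, β]ᵀ = [87152, 668900]ᵀ.
Determinant 6611·380651 − 49333² = 82738872.
α = (87152·380651 − 49333·668900)/82738872 = 43913063/20684718; β = (6611·668900 − 49333·87152)/82738872 = 30657071/20684718.

β = 1.48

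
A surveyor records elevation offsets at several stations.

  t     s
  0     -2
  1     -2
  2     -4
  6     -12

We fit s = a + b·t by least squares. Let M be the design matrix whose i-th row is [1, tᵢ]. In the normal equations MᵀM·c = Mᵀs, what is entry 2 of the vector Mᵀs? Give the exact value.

Entry 2 ↔ basis t, so (Mᵀs)_{2} = Σᵢ (t)·sᵢ = (0)·(-2) + (1)·(-2) + (2)·(-4) + (6)·(-12) = -82.

-82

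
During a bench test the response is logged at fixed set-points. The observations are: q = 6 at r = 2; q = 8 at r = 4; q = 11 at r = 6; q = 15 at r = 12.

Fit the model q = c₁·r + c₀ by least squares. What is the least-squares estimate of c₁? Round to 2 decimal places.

c₁ = 0.89

Compute the Gram sums: Σr·r = 200, Σr = 24, Σ1 = 4.
Moment sums: Σr·q = 290, Σq = 40.
Eliminating c₀: 4·(row 1) − 24·(row 2) gives 224·c₁ = 4·290 − 24·40 = 200, so c₁ = 25/28.
Then c₀ = (40 − 24·(25/28))/4 = 65/14.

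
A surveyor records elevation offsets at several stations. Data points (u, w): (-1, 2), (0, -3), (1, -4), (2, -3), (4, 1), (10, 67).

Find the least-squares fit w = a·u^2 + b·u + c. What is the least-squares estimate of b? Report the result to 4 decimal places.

Normal-equation sums: Σu^2·u^2 = 10274, Σu^2·u = 1072, Σu^2 = 122, Σu·u = 122, Σu = 16, Σ1 = 6.
For Mᵀw: Σu^2·w = 6702, Σu·w = 662, Σw = 60.
Normal equations: [[10274, 1072, 122]; [1072, 122, 16]; [122, 16, 6]]·[a, b, c]ᵀ = [6702, 662, 60]ᵀ.
Row-reducing yields a = 6437/6510, b = -277/93, c = -4693/2170.

b = -2.9785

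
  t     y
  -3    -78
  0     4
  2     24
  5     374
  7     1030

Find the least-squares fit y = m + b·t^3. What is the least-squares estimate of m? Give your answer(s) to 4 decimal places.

m = 1.8709

Sums needed: Σ1 = 5, Σt^3 = 449, Σt^3·t^3 = 134067.
Right-hand side: Σy = 1354, Σt^3·y = 402338.
Normal equations: [[5, 449]; [449, 134067]]·[m, b]ᵀ = [1354, 402338]ᵀ.
Eliminating b: 134067·(row 1) − 449·(row 2) gives 468734·m = 134067·1354 − 449·402338 = 876956, so m = 438478/234367.
Then b = (402338 − 449·(438478/234367))/134067 = 701872/234367.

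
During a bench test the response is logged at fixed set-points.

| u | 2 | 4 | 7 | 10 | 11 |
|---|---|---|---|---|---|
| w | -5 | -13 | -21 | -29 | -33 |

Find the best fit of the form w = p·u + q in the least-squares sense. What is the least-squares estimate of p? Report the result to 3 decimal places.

p = -2.980

Forming MᵀM = [[290, 34]; [34, 5]] and Mᵀw = [-862, -101]ᵀ gives MᵀM·[p, q]ᵀ = Mᵀw.
Eliminating q: 5·(row 1) − 34·(row 2) gives 294·p = 5·(-862) − 34·(-101) = -876, so p = -146/49.
Then q = ((-101) − 34·(-146/49))/5 = 3/49.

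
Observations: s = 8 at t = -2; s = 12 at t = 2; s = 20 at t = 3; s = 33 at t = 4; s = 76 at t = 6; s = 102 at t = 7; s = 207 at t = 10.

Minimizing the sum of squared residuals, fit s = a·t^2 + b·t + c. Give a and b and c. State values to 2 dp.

a = 2.03, b = 0.31, c = 1.03

Forming XᵀX = [[14066, 1650, 218]; [1650, 218, 30]; [218, 30, 7]] and Xᵀs = [29222, 3440, 458]ᵀ gives XᵀX·[a, b, c]ᵀ = Xᵀs.
Row-reducing yields a = 490895/242396, b = 75065/242396, c = 62511/60599.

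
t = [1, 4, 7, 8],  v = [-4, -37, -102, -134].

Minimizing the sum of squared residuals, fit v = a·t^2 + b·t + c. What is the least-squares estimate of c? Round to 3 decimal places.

c = -1.136

From the data, Σt^2·t^2 = 6754, Σt^2·t = 920, Σt^2 = 130, Σt·t = 130, Σt = 20, Σ1 = 4.
And Σt^2·v = -14170, Σt·v = -1938, Σv = -277.
Solving the 3×3 system (Gaussian elimination) gives a = -127/66, b = -184/165, c = -25/22.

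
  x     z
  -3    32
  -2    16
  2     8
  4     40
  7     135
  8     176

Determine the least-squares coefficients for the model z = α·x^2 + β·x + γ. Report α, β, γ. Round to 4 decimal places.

The normal system MᵀM·[α, β, γ]ᵀ = Mᵀz is [[6866, 892, 146]; [892, 146, 16]; [146, 16, 6]]·[α, β, γ]ᵀ = [18903, 2401, 407]ᵀ.
Solving the 3×3 system (Gaussian elimination) gives α = 100721/33639, β = -123317/67278, γ = -3073/22426.

α = 2.9942, β = -1.8329, γ = -0.1370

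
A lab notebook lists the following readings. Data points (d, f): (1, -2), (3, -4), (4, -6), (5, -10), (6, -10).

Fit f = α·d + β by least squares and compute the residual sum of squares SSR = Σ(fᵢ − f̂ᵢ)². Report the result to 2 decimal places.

SSR = 4.11

Setting ∂/∂α … = 0 gives: 87·α + 19·β = -148;  19·α + 5·β = -32.
(Σd·d = 87, Σd = 19, Σ1 = 5, Σd·f = -148, Σf = -32.)
det = 87·5 − 19² = 74.
α = ((-148)·5 − 19·(-32))/74 = -66/37; β = (87·(-32) − 19·(-148))/74 = 14/37.
Residuals: -22/37, 36/37, 28/37, -54/37, 12/37; SSR = 152/37.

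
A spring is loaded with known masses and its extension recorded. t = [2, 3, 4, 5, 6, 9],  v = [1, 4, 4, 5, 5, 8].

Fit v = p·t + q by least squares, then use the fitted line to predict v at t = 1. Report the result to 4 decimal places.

Normal-equation sums: Σt·t = 171, Σt = 29, Σ1 = 6.
Moment sums: Σt·v = 157, Σv = 27.
Normal equations: [[171, 29]; [29, 6]]·[p, q]ᵀ = [157, 27]ᵀ.
Eliminating q: 6·(row 1) − 29·(row 2) gives 185·p = 6·157 − 29·27 = 159, so p = 159/185.
Then q = (27 − 29·(159/185))/6 = 64/185.
At t = 1: v̂ = (159/185)·(1) + (64/185)·(1) = 223/185.

v̂ = 1.2054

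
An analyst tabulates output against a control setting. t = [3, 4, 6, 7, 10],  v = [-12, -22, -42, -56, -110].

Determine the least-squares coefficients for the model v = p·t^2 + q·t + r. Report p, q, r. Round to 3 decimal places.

Entries of MᵀM: Σt^2·t^2 = 14034, Σt^2·t = 1650, Σt^2 = 210, Σt·t = 210, Σt = 30, Σ1 = 5.
And Σt^2·v = -15716, Σt·v = -1868, Σv = -242.
Normal equations: [[14034, 1650, 210]; [1650, 210, 30]; [210, 30, 5]]·[p, q, r]ᵀ = [-15716, -1868, -242]ᵀ.
Row-reducing yields p = -1, q = -13/15, r = -6/5.

p = -1.000, q = -0.867, r = -1.200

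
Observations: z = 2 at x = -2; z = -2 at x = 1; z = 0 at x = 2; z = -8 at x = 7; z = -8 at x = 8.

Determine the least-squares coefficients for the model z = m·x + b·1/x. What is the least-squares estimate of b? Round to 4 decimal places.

Compute the Gram sums: Σx·x = 122, Σx·1/x = 5, Σ1/x·1/x = 4817/3136.
And Σx·z = -126, Σ1/x·z = -36/7.
Normal equations: [[122, 5]; [5, 4817/3136]]·[m, b]ᵀ = [-126, -36/7]ᵀ.
Determinant 122·(4817/3136) − 5² = 254637/1568.
m = ((-126)·(4817/3136) − 5·(-36/7))/(254637/1568) = -29239/28293; b = (122·(-36/7) − 5·(-126))/(254637/1568) = 448/28293.

b = 0.0158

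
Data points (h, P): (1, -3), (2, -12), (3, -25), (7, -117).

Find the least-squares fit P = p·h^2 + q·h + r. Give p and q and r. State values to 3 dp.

p = -2.000, q = -3.000, r = 2.000

Setting ∂/∂p … = 0 gives: 2499·p + 379·q + 63·r = -6009;  379·p + 63·q + 13·r = -921;  63·p + 13·q + 4·r = -157.
Solving the 3×3 system (Gaussian elimination) gives p = -2, q = -3, r = 2.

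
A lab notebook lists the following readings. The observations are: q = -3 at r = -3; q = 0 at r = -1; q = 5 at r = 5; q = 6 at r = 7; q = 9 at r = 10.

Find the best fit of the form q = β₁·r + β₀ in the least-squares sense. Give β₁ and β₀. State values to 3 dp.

The normal equations are: 184·β₁ + 18·β₀ = 166;  18·β₁ + 5·β₀ = 17.
(Σr·r = 184, Σr = 18, Σ1 = 5, Σr·q = 166, Σq = 17.)
Eliminating β₀: 5·(row 1) − 18·(row 2) gives 596·β₁ = 5·166 − 18·17 = 524, so β₁ = 131/149.
Then β₀ = (17 − 18·(131/149))/5 = 35/149.

β₁ = 0.879, β₀ = 0.235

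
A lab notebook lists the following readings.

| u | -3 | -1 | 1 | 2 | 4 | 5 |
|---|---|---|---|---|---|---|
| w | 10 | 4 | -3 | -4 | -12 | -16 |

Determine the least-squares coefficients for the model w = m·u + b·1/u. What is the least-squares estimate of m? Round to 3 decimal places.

The normal equations are: 56·m + 6·b = -173;  6·m + (8869/3600)·b = -278/15.
Δ = 56·(8869/3600) − 6² = 45883/450.
m = ((-173)·(8869/3600) − 6·(-278/15))/(45883/450) = -1134017/367064; b = (56·(-278/15) − 6·(-173))/(45883/450) = 60/45883.

m = -3.089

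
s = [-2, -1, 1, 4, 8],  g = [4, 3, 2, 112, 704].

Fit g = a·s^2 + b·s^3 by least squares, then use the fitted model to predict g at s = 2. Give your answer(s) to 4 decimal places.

ĝ = 19.9794

The normal system XᵀX·[a, b]ᵀ = Xᵀg is [[4370, 33760]; [33760, 266306]]·[a, b]ᵀ = [46869, 367583]ᵀ.
Δ = 4370·266306 − 33760² = 24019620.
a = (46869·266306 − 33760·367583)/24019620 = 35946917/12009810; b = (4370·367583 − 33760·46869)/24019620 = 2404027/2401962.
At s = 2: ĝ = (35946917/12009810)·(4) + (2404027/2401962)·(8) = 39991458/2001635.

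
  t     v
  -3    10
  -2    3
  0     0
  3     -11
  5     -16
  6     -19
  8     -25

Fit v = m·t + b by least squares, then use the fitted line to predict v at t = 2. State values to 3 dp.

v̂ = -6.980

Entries of XᵀX: Σt·t = 147, Σt = 17, Σ1 = 7.
Moment sums: Σt·v = -463, Σv = -58.
Eliminating b: 7·(row 1) − 17·(row 2) gives 740·m = 7·(-463) − 17·(-58) = -2255, so m = -451/148.
Then b = ((-58) − 17·(-451/148))/7 = -131/148.
At t = 2: v̂ = (-451/148)·(2) + (-131/148)·(1) = -1033/148.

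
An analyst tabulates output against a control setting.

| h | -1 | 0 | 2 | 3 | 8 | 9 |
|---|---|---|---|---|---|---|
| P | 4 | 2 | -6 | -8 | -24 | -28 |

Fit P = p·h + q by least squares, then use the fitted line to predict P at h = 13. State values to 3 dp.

Compute the Gram sums: Σh·h = 159, Σh = 21, Σ1 = 6.
Right-hand side: Σh·P = -484, ΣP = -60.
MᵀM·[p, q]ᵀ = MᵀP becomes [[159, 21]; [21, 6]]·[p, q]ᵀ = [-484, -60]ᵀ.
Determinant 159·6 − 21² = 513.
p = ((-484)·6 − 21·(-60))/513 = -548/171; q = (159·(-60) − 21·(-484))/513 = 208/171.
At h = 13: P̂ = (-548/171)·(13) + (208/171)·(1) = -364/9.

P̂ = -40.444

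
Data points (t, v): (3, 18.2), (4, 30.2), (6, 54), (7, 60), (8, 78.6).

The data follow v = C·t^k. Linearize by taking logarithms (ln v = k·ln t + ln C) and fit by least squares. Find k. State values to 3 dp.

With ln vᵢ as the transformed response and ln tᵢ as the regressor:
Σln t = 8.3020, Σ(ln t)² = 14.4498, Σln v = 18.7570, Σln t·ln v = 32.1018.
Equations: 14.4498·k + 8.3020·ln C = 32.1018;  8.3020·k + 5·ln C = 18.7570.
Δ = 14.4498·5 − (8.3020)² = 3.3255; k = (32.1018·5 − 8.3020·18.7570)/3.3255 = 1.43986, ln C = (14.4498·18.7570 − 8.3020·32.1018)/3.3255 = 1.36064.

k = 1.440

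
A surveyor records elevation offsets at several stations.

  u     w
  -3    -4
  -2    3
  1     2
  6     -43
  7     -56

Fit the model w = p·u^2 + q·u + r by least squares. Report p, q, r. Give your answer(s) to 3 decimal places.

With design matrix A, AᵀA = [[3795, 525, 99]; [525, 99, 9]; [99, 9, 5]] and Aᵀw = [-4314, -642, -98]ᵀ.
Solving the 3×3 system (Gaussian elimination) gives p = -2435/2198, q = -2161/2198, r = 4511/1099.

p = -1.108, q = -0.983, r = 4.105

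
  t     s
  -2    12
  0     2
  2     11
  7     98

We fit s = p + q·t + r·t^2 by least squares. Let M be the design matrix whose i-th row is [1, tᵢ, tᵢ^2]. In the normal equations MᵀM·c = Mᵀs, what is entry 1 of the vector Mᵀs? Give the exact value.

123

Entry 1 ↔ basis 1, so (Mᵀs)_{1} = Σᵢ sᵢ = (1)·(12) + (1)·(2) + (1)·(11) + (1)·(98) = 123.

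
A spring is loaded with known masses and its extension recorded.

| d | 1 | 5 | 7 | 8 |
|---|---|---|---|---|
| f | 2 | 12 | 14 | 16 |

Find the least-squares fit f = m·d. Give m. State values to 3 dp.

m = 2.072

Normal-equation sums: Σd·d = 139.
For Aᵀf: Σd·f = 288.
So AᵀA·[m]ᵀ = Aᵀf: [[139]]·[m]ᵀ = [288]ᵀ.
m = 288/139 = 2.07194.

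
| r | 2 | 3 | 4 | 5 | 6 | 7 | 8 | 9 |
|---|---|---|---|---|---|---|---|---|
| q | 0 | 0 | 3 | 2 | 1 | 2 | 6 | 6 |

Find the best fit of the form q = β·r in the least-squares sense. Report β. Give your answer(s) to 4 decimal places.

β = 0.5070

Setting ∂/∂β … = 0 gives: 284·β = 144.
β = 144/284 = 0.507042.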